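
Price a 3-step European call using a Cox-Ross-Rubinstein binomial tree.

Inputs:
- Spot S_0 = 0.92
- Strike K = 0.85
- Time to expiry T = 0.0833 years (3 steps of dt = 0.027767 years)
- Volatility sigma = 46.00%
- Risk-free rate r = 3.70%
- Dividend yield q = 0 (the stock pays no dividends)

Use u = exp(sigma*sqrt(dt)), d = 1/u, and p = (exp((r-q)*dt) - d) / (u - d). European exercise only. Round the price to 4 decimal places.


dt = T/N = 0.027767
u = exp(sigma*sqrt(dt)) = 1.079666; d = 1/u = 0.926213
p = (exp((r-q)*dt) - d) / (u - d) = 0.487545
Discount per step: exp(-r*dt) = 0.998973
Stock lattice S(k, i) with i counting down-moves:
  k=0: S(0,0) = 0.9200
  k=1: S(1,0) = 0.9933; S(1,1) = 0.8521
  k=2: S(2,0) = 1.0724; S(2,1) = 0.9200; S(2,2) = 0.7892
  k=3: S(3,0) = 1.1579; S(3,1) = 0.9933; S(3,2) = 0.8521; S(3,3) = 0.7310
Terminal payoffs V(N, i) = max(S_T - K, 0):
  V(3,0) = 0.307859; V(3,1) = 0.143292; V(3,2) = 0.002116; V(3,3) = 0.000000
Backward induction: V(k, i) = exp(-r*dt) * [p * V(k+1, i) + (1-p) * V(k+1, i+1)].
  V(2,0) = exp(-r*dt) * [p*0.307859 + (1-p)*0.143292] = 0.223296
  V(2,1) = exp(-r*dt) * [p*0.143292 + (1-p)*0.002116] = 0.070873
  V(2,2) = exp(-r*dt) * [p*0.002116 + (1-p)*0.000000] = 0.001030
  V(1,0) = exp(-r*dt) * [p*0.223296 + (1-p)*0.070873] = 0.145037
  V(1,1) = exp(-r*dt) * [p*0.070873 + (1-p)*0.001030] = 0.035046
  V(0,0) = exp(-r*dt) * [p*0.145037 + (1-p)*0.035046] = 0.088580

Answer: Price = V(0,0) = 0.0886


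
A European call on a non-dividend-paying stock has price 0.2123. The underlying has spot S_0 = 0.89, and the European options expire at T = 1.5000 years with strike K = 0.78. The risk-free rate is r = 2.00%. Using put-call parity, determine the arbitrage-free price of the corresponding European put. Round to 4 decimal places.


Answer: Put price = 0.0792

Derivation:
Put-call parity: C - P = S_0 * exp(-qT) - K * exp(-rT).
S_0 * exp(-qT) = 0.8900 * 1.00000000 = 0.89000000
K * exp(-rT) = 0.7800 * 0.97044553 = 0.75694752
P = C - S*exp(-qT) + K*exp(-rT)
P = 0.2123 - 0.89000000 + 0.75694752 = 0.0792


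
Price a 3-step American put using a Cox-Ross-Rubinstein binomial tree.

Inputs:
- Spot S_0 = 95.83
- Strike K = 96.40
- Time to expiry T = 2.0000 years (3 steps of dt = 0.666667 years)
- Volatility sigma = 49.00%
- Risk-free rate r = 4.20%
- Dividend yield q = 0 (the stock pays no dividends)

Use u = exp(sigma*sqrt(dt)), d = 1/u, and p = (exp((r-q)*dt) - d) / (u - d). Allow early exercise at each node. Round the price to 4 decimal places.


Answer: Price = V(0,0) = 24.2597

Derivation:
dt = T/N = 0.666667
u = exp(sigma*sqrt(dt)) = 1.491949; d = 1/u = 0.670264
p = (exp((r-q)*dt) - d) / (u - d) = 0.435850
Discount per step: exp(-r*dt) = 0.972388
Stock lattice S(k, i) with i counting down-moves:
  k=0: S(0,0) = 95.8300
  k=1: S(1,0) = 142.9735; S(1,1) = 64.2314
  k=2: S(2,0) = 213.3091; S(2,1) = 95.8300; S(2,2) = 43.0520
  k=3: S(3,0) = 318.2463; S(3,1) = 142.9735; S(3,2) = 64.2314; S(3,3) = 28.8562
Terminal payoffs V(N, i) = max(K - S_T, 0):
  V(3,0) = 0.000000; V(3,1) = 0.000000; V(3,2) = 32.168582; V(3,3) = 67.543773
Backward induction: V(k, i) = exp(-r*dt) * [p * V(k+1, i) + (1-p) * V(k+1, i+1)]; then take max(V_cont, immediate exercise) for American.
  V(2,0) = exp(-r*dt) * [p*0.000000 + (1-p)*0.000000] = 0.000000; exercise = 0.000000; V(2,0) = max -> 0.000000
  V(2,1) = exp(-r*dt) * [p*0.000000 + (1-p)*32.168582] = 17.646806; exercise = 0.570000; V(2,1) = max -> 17.646806
  V(2,2) = exp(-r*dt) * [p*32.168582 + (1-p)*67.543773] = 50.686219; exercise = 53.347981; V(2,2) = max -> 53.347981
  V(1,0) = exp(-r*dt) * [p*0.000000 + (1-p)*17.646806] = 9.680556; exercise = 0.000000; V(1,0) = max -> 9.680556
  V(1,1) = exp(-r*dt) * [p*17.646806 + (1-p)*53.347981] = 36.744239; exercise = 32.168582; V(1,1) = max -> 36.744239
  V(0,0) = exp(-r*dt) * [p*9.680556 + (1-p)*36.744239] = 24.259658; exercise = 0.570000; V(0,0) = max -> 24.259658


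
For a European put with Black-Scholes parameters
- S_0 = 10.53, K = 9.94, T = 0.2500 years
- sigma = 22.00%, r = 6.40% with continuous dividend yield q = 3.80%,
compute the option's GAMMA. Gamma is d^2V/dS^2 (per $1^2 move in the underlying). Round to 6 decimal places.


Answer: Gamma = 0.278289

Derivation:
d1 = 0.6382845952; d2 = 0.5282845952
phi(d1) = 0.3254188538; exp(-qT) = 0.9905449824; exp(-rT) = 0.9841273201
Gamma = exp(-qT) * phi(d1) / (S * sigma * sqrt(T)) = 0.9905449824 * 0.3254188538 / (10.5300 * 0.2200 * 0.5000000000) = 0.278289


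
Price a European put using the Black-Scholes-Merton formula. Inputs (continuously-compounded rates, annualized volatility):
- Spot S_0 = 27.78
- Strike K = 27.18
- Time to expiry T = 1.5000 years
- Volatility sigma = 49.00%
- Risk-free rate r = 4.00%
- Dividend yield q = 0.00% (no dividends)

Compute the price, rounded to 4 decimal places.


Answer: Price = 5.2603

Derivation:
d1 = (ln(S/K) + (r - q + 0.5*sigma^2) * T) / (sigma * sqrt(T)) = 0.43642564
d2 = d1 - sigma * sqrt(T) = -0.16369935
exp(-rT) = 0.94176453; exp(-qT) = 1.00000000
P = K * exp(-rT) * N(-d2) - S_0 * exp(-qT) * N(-d1)
N(-d1) = 0.33126397; N(-d2) = 0.56501609
P = 27.1800 * 0.94176453 * 0.56501609 - 27.7800 * 1.00000000 * 0.33126397 = 5.2603


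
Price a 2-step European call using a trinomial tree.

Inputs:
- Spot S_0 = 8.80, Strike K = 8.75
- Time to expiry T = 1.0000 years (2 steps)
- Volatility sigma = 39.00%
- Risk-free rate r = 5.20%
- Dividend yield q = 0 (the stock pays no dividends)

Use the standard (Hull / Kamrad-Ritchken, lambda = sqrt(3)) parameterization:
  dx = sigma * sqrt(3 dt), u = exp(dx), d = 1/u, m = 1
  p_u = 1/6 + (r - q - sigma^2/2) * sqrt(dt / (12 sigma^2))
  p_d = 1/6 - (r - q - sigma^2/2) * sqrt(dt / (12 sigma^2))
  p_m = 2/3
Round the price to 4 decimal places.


dt = T/N = 0.500000; dx = sigma*sqrt(3*dt) = 0.477650
u = exp(dx) = 1.612282; d = 1/u = 0.620239
p_u = 0.154079, p_m = 0.666667, p_d = 0.179254
Discount per step: exp(-r*dt) = 0.974335
Stock lattice S(k, j) with j the centered position index:
  k=0: S(0,+0) = 8.8000
  k=1: S(1,-1) = 5.4581; S(1,+0) = 8.8000; S(1,+1) = 14.1881
  k=2: S(2,-2) = 3.3853; S(2,-1) = 5.4581; S(2,+0) = 8.8000; S(2,+1) = 14.1881; S(2,+2) = 22.8752
Terminal payoffs V(N, j) = max(S_T - K, 0):
  V(2,-2) = 0.000000; V(2,-1) = 0.000000; V(2,+0) = 0.050000; V(2,+1) = 5.438081; V(2,+2) = 14.125186
Backward induction: V(k, j) = exp(-r*dt) * [p_u * V(k+1, j+1) + p_m * V(k+1, j) + p_d * V(k+1, j-1)]
  V(1,-1) = exp(-r*dt) * [p_u*0.050000 + p_m*0.000000 + p_d*0.000000] = 0.007506
  V(1,+0) = exp(-r*dt) * [p_u*5.438081 + p_m*0.050000 + p_d*0.000000] = 0.848867
  V(1,+1) = exp(-r*dt) * [p_u*14.125186 + p_m*5.438081 + p_d*0.050000] = 5.661612
  V(0,+0) = exp(-r*dt) * [p_u*5.661612 + p_m*0.848867 + p_d*0.007506] = 1.402646

Answer: Price = V(0,0) = 1.4026


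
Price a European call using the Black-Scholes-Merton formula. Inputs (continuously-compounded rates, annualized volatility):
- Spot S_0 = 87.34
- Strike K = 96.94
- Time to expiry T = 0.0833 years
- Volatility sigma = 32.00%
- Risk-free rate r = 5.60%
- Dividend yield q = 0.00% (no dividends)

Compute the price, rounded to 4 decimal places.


Answer: Price = 0.6064

Derivation:
d1 = (ln(S/K) + (r - q + 0.5*sigma^2) * T) / (sigma * sqrt(T)) = -1.03244300
d2 = d1 - sigma * sqrt(T) = -1.12480056
exp(-rT) = 0.99534606; exp(-qT) = 1.00000000
C = S_0 * exp(-qT) * N(d1) - K * exp(-rT) * N(d2)
N(d1) = 0.15093232; N(d2) = 0.13033678
C = 87.3400 * 1.00000000 * 0.15093232 - 96.9400 * 0.99534606 * 0.13033678 = 0.6064


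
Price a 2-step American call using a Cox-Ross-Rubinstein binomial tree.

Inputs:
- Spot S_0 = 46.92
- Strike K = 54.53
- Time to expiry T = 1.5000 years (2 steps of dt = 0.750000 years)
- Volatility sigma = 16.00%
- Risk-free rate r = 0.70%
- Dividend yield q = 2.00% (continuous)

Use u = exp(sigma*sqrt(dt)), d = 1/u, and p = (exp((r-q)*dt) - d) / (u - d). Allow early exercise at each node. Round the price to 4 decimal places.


dt = T/N = 0.750000
u = exp(sigma*sqrt(dt)) = 1.148623; d = 1/u = 0.870607
p = (exp((r-q)*dt) - d) / (u - d) = 0.430515
Discount per step: exp(-r*dt) = 0.994764
Stock lattice S(k, i) with i counting down-moves:
  k=0: S(0,0) = 46.9200
  k=1: S(1,0) = 53.8934; S(1,1) = 40.8489
  k=2: S(2,0) = 61.9032; S(2,1) = 46.9200; S(2,2) = 35.5634
Terminal payoffs V(N, i) = max(S_T - K, 0):
  V(2,0) = 7.373217; V(2,1) = 0.000000; V(2,2) = 0.000000
Backward induction: V(k, i) = exp(-r*dt) * [p * V(k+1, i) + (1-p) * V(k+1, i+1)]; then take max(V_cont, immediate exercise) for American.
  V(1,0) = exp(-r*dt) * [p*7.373217 + (1-p)*0.000000] = 3.157658; exercise = 0.000000; V(1,0) = max -> 3.157658
  V(1,1) = exp(-r*dt) * [p*0.000000 + (1-p)*0.000000] = 0.000000; exercise = 0.000000; V(1,1) = max -> 0.000000
  V(0,0) = exp(-r*dt) * [p*3.157658 + (1-p)*0.000000] = 1.352300; exercise = 0.000000; V(0,0) = max -> 1.352300

Answer: Price = V(0,0) = 1.3523


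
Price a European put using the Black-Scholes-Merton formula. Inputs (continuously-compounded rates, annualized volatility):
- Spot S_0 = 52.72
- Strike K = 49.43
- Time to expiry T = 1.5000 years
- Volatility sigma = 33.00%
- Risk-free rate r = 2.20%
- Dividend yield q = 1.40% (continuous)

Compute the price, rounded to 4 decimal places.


d1 = (ln(S/K) + (r - q + 0.5*sigma^2) * T) / (sigma * sqrt(T)) = 0.39120668
d2 = d1 - sigma * sqrt(T) = -0.01295913
exp(-rT) = 0.96753856; exp(-qT) = 0.97921896
P = K * exp(-rT) * N(-d2) - S_0 * exp(-qT) * N(-d1)
N(-d1) = 0.34782224; N(-d2) = 0.50516980
P = 49.4300 * 0.96753856 * 0.50516980 - 52.7200 * 0.97921896 * 0.34782224 = 6.2038

Answer: Price = 6.2038


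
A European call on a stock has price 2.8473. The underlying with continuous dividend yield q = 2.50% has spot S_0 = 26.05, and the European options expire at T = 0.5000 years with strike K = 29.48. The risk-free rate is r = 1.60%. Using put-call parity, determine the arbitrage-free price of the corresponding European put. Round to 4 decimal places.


Put-call parity: C - P = S_0 * exp(-qT) - K * exp(-rT).
S_0 * exp(-qT) = 26.0500 * 0.98757780 = 25.72640170
K * exp(-rT) = 29.4800 * 0.99203191 = 29.24510085
P = C - S*exp(-qT) + K*exp(-rT)
P = 2.8473 - 25.72640170 + 29.24510085 = 6.3660

Answer: Put price = 6.3660


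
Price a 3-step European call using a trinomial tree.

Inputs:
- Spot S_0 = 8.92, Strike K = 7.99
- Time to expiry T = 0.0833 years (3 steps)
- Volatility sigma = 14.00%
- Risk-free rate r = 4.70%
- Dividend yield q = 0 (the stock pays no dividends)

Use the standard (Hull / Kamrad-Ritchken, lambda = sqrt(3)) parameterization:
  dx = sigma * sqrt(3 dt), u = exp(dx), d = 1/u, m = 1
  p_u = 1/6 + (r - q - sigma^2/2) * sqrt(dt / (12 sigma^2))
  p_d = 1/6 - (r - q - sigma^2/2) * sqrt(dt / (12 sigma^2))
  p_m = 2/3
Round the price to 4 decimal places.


Answer: Price = V(0,0) = 0.9615

Derivation:
dt = T/N = 0.027767; dx = sigma*sqrt(3*dt) = 0.040406
u = exp(dx) = 1.041234; d = 1/u = 0.960399
p_u = 0.179448, p_m = 0.666667, p_d = 0.153885
Discount per step: exp(-r*dt) = 0.998696
Stock lattice S(k, j) with j the centered position index:
  k=0: S(0,+0) = 8.9200
  k=1: S(1,-1) = 8.5668; S(1,+0) = 8.9200; S(1,+1) = 9.2878
  k=2: S(2,-2) = 8.2275; S(2,-1) = 8.5668; S(2,+0) = 8.9200; S(2,+1) = 9.2878; S(2,+2) = 9.6708
  k=3: S(3,-3) = 7.9017; S(3,-2) = 8.2275; S(3,-1) = 8.5668; S(3,+0) = 8.9200; S(3,+1) = 9.2878; S(3,+2) = 9.6708; S(3,+3) = 10.0695
Terminal payoffs V(N, j) = max(S_T - K, 0):
  V(3,-3) = 0.000000; V(3,-2) = 0.237507; V(3,-1) = 0.576759; V(3,+0) = 0.930000; V(3,+1) = 1.297806; V(3,+2) = 1.680779; V(3,+3) = 2.079542
Backward induction: V(k, j) = exp(-r*dt) * [p_u * V(k+1, j+1) + p_m * V(k+1, j) + p_d * V(k+1, j-1)]
  V(2,-2) = exp(-r*dt) * [p_u*0.576759 + p_m*0.237507 + p_d*0.000000] = 0.261495
  V(2,-1) = exp(-r*dt) * [p_u*0.930000 + p_m*0.576759 + p_d*0.237507] = 0.587175
  V(2,+0) = exp(-r*dt) * [p_u*1.297806 + p_m*0.930000 + p_d*0.576759] = 0.940416
  V(2,+1) = exp(-r*dt) * [p_u*1.680779 + p_m*1.297806 + p_d*0.930000] = 1.308222
  V(2,+2) = exp(-r*dt) * [p_u*2.079542 + p_m*1.680779 + p_d*1.297806] = 1.691194
  V(1,-1) = exp(-r*dt) * [p_u*0.940416 + p_m*0.587175 + p_d*0.261495] = 0.599663
  V(1,+0) = exp(-r*dt) * [p_u*1.308222 + p_m*0.940416 + p_d*0.587175] = 0.950818
  V(1,+1) = exp(-r*dt) * [p_u*1.691194 + p_m*1.308222 + p_d*0.940416] = 1.318624
  V(0,+0) = exp(-r*dt) * [p_u*1.318624 + p_m*0.950818 + p_d*0.599663] = 0.961527


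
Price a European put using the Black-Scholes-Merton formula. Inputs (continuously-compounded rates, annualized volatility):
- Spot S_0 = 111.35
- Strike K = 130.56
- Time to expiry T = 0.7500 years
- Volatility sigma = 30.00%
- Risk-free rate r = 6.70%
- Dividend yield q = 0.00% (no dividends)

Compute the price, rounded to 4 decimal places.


d1 = (ln(S/K) + (r - q + 0.5*sigma^2) * T) / (sigma * sqrt(T)) = -0.28926980
d2 = d1 - sigma * sqrt(T) = -0.54907742
exp(-rT) = 0.95099165; exp(-qT) = 1.00000000
P = K * exp(-rT) * N(-d2) - S_0 * exp(-qT) * N(-d1)
N(-d1) = 0.61381254; N(-d2) = 0.70852384
P = 130.5600 * 0.95099165 * 0.70852384 - 111.3500 * 1.00000000 * 0.61381254 = 19.6233

Answer: Price = 19.6233


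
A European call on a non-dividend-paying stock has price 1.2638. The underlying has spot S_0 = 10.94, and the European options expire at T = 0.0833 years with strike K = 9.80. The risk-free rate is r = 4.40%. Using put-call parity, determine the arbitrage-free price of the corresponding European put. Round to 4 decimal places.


Answer: Put price = 0.0879

Derivation:
Put-call parity: C - P = S_0 * exp(-qT) - K * exp(-rT).
S_0 * exp(-qT) = 10.9400 * 1.00000000 = 10.94000000
K * exp(-rT) = 9.8000 * 0.99634151 = 9.76414678
P = C - S*exp(-qT) + K*exp(-rT)
P = 1.2638 - 10.94000000 + 9.76414678 = 0.0879


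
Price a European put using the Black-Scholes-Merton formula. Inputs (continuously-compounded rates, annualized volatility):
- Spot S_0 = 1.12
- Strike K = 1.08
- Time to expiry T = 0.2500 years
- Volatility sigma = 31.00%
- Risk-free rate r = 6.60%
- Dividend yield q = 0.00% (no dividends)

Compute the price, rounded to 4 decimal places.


d1 = (ln(S/K) + (r - q + 0.5*sigma^2) * T) / (sigma * sqrt(T)) = 0.41858158
d2 = d1 - sigma * sqrt(T) = 0.26358158
exp(-rT) = 0.98363538; exp(-qT) = 1.00000000
P = K * exp(-rT) * N(-d2) - S_0 * exp(-qT) * N(-d1)
N(-d1) = 0.33776098; N(-d2) = 0.39605118
P = 1.0800 * 0.98363538 * 0.39605118 - 1.1200 * 1.00000000 * 0.33776098 = 0.0424

Answer: Price = 0.0424


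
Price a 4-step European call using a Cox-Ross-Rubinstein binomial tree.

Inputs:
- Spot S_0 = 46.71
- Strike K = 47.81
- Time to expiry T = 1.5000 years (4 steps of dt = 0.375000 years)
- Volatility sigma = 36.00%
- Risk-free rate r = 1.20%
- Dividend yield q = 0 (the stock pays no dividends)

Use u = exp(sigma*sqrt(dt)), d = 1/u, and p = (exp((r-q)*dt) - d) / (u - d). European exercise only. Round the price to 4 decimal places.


Answer: Price = V(0,0) = 7.7470

Derivation:
dt = T/N = 0.375000
u = exp(sigma*sqrt(dt)) = 1.246643; d = 1/u = 0.802154
p = (exp((r-q)*dt) - d) / (u - d) = 0.455255
Discount per step: exp(-r*dt) = 0.995510
Stock lattice S(k, i) with i counting down-moves:
  k=0: S(0,0) = 46.7100
  k=1: S(1,0) = 58.2307; S(1,1) = 37.4686
  k=2: S(2,0) = 72.5928; S(2,1) = 46.7100; S(2,2) = 30.0556
  k=3: S(3,0) = 90.4973; S(3,1) = 58.2307; S(3,2) = 37.4686; S(3,3) = 24.1093
  k=4: S(4,0) = 112.8179; S(4,1) = 72.5928; S(4,2) = 46.7100; S(4,3) = 30.0556; S(4,4) = 19.3394
Terminal payoffs V(N, i) = max(S_T - K, 0):
  V(4,0) = 65.007851; V(4,1) = 24.782850; V(4,2) = 0.000000; V(4,3) = 0.000000; V(4,4) = 0.000000
Backward induction: V(k, i) = exp(-r*dt) * [p * V(k+1, i) + (1-p) * V(k+1, i+1)].
  V(3,0) = exp(-r*dt) * [p*65.007851 + (1-p)*24.782850] = 42.902006
  V(3,1) = exp(-r*dt) * [p*24.782850 + (1-p)*0.000000] = 11.231870
  V(3,2) = exp(-r*dt) * [p*0.000000 + (1-p)*0.000000] = 0.000000
  V(3,3) = exp(-r*dt) * [p*0.000000 + (1-p)*0.000000] = 0.000000
  V(2,0) = exp(-r*dt) * [p*42.902006 + (1-p)*11.231870] = 25.534706
  V(2,1) = exp(-r*dt) * [p*11.231870 + (1-p)*0.000000] = 5.090411
  V(2,2) = exp(-r*dt) * [p*0.000000 + (1-p)*0.000000] = 0.000000
  V(1,0) = exp(-r*dt) * [p*25.534706 + (1-p)*5.090411] = 14.333143
  V(1,1) = exp(-r*dt) * [p*5.090411 + (1-p)*0.000000] = 2.307032
  V(0,0) = exp(-r*dt) * [p*14.333143 + (1-p)*2.307032] = 7.747044


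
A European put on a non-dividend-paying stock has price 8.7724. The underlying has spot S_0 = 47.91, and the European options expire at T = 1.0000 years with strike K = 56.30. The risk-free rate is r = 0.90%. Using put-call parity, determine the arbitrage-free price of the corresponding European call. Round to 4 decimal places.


Answer: Call price = 0.8868

Derivation:
Put-call parity: C - P = S_0 * exp(-qT) - K * exp(-rT).
S_0 * exp(-qT) = 47.9100 * 1.00000000 = 47.91000000
K * exp(-rT) = 56.3000 * 0.99104038 = 55.79557332
C = P + S*exp(-qT) - K*exp(-rT)
C = 8.7724 + 47.91000000 - 55.79557332 = 0.8868


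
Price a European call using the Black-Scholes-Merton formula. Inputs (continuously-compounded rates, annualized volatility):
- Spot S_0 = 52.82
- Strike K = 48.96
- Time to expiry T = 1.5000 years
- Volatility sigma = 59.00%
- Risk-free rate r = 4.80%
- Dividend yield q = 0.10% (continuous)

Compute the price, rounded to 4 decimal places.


d1 = (ln(S/K) + (r - q + 0.5*sigma^2) * T) / (sigma * sqrt(T)) = 0.56388260
d2 = d1 - sigma * sqrt(T) = -0.15871688
exp(-rT) = 0.93053090; exp(-qT) = 0.99850112
C = S_0 * exp(-qT) * N(d1) - K * exp(-rT) * N(d2)
N(d1) = 0.71358298; N(d2) = 0.43694597
C = 52.8200 * 0.99850112 * 0.71358298 - 48.9600 * 0.93053090 * 0.43694597 = 17.7282

Answer: Price = 17.7282


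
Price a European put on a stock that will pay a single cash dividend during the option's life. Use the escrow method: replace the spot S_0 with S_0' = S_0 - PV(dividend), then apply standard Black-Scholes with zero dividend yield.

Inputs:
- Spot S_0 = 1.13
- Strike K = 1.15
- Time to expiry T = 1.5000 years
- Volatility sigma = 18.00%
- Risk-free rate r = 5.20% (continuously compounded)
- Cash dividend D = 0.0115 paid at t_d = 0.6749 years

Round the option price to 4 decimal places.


PV(D) = D * exp(-r * t_d) = 0.0115 * 0.96551388 = 0.01110341
S_0' = S_0 - PV(D) = 1.1300 - 0.01110341 = 1.11889659
d1 = (ln(S_0'/K) + (r + sigma^2/2)*T) / (sigma*sqrt(T)) = 0.33966743
d2 = d1 - sigma*sqrt(T) = 0.11921336
exp(-rT) = 0.92496443
N(-d1) = 0.36705350; N(-d2) = 0.45255316
P = K * exp(-rT) * N(-d2) - S_0' * N(-d1) = 1.1500 * 0.92496443 * 0.45255316 - 1.11889659 * 0.36705350 = 0.0707

Answer: Price = 0.0707


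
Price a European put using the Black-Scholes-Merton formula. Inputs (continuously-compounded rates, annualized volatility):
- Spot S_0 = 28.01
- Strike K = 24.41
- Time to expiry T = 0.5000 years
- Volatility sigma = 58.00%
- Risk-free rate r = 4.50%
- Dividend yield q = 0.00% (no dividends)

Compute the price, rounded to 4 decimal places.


d1 = (ln(S/K) + (r - q + 0.5*sigma^2) * T) / (sigma * sqrt(T)) = 0.59535637
d2 = d1 - sigma * sqrt(T) = 0.18523444
exp(-rT) = 0.97775124; exp(-qT) = 1.00000000
P = K * exp(-rT) * N(-d2) - S_0 * exp(-qT) * N(-d1)
N(-d1) = 0.27580264; N(-d2) = 0.42652258
P = 24.4100 * 0.97775124 * 0.42652258 - 28.0100 * 1.00000000 * 0.27580264 = 2.4545

Answer: Price = 2.4545


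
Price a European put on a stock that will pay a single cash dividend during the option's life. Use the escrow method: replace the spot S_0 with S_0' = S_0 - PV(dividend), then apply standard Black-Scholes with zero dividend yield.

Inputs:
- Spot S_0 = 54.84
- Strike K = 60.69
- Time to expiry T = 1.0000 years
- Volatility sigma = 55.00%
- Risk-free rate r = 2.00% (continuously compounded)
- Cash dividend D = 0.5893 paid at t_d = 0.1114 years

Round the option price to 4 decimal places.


PV(D) = D * exp(-r * t_d) = 0.5893 * 0.99777448 = 0.58798850
S_0' = S_0 - PV(D) = 54.8400 - 0.58798850 = 54.25201150
d1 = (ln(S_0'/K) + (r + sigma^2/2)*T) / (sigma*sqrt(T)) = 0.10747478
d2 = d1 - sigma*sqrt(T) = -0.44252522
exp(-rT) = 0.98019867
N(-d1) = 0.45720617; N(-d2) = 0.67094541
P = K * exp(-rT) * N(-d2) - S_0' * N(-d1) = 60.6900 * 0.98019867 * 0.67094541 - 54.25201150 * 0.45720617 = 15.1090

Answer: Price = 15.1090


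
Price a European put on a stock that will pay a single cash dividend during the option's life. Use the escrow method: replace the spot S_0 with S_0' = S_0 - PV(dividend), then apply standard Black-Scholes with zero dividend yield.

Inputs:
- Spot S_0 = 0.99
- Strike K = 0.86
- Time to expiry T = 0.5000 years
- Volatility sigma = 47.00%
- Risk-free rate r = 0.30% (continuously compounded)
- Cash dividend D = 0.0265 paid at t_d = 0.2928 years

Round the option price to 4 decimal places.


Answer: Price = 0.0749

Derivation:
PV(D) = D * exp(-r * t_d) = 0.0265 * 0.99912199 = 0.02647673
S_0' = S_0 - PV(D) = 0.9900 - 0.02647673 = 0.96352327
d1 = (ln(S_0'/K) + (r + sigma^2/2)*T) / (sigma*sqrt(T)) = 0.51269529
d2 = d1 - sigma*sqrt(T) = 0.18035510
exp(-rT) = 0.99850112
N(-d1) = 0.30408224; N(-d2) = 0.42843690
P = K * exp(-rT) * N(-d2) - S_0' * N(-d1) = 0.8600 * 0.99850112 * 0.42843690 - 0.96352327 * 0.30408224 = 0.0749


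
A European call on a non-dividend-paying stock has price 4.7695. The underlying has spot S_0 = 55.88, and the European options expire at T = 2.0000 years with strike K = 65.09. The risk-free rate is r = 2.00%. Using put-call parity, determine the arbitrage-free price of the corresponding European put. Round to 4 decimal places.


Answer: Put price = 11.4273

Derivation:
Put-call parity: C - P = S_0 * exp(-qT) - K * exp(-rT).
S_0 * exp(-qT) = 55.8800 * 1.00000000 = 55.88000000
K * exp(-rT) = 65.0900 * 0.96078944 = 62.53778459
P = C - S*exp(-qT) + K*exp(-rT)
P = 4.7695 - 55.88000000 + 62.53778459 = 11.4273


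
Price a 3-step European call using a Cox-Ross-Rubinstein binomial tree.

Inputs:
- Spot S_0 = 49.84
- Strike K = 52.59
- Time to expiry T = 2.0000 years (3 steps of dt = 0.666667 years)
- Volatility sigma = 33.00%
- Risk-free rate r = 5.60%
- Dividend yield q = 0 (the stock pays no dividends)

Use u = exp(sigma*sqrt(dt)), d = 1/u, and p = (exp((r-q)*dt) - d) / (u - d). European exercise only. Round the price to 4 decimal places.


Answer: Price = V(0,0) = 11.0025

Derivation:
dt = T/N = 0.666667
u = exp(sigma*sqrt(dt)) = 1.309236; d = 1/u = 0.763804
p = (exp((r-q)*dt) - d) / (u - d) = 0.502785
Discount per step: exp(-r*dt) = 0.963355
Stock lattice S(k, i) with i counting down-moves:
  k=0: S(0,0) = 49.8400
  k=1: S(1,0) = 65.2523; S(1,1) = 38.0680
  k=2: S(2,0) = 85.4307; S(2,1) = 49.8400; S(2,2) = 29.0765
  k=3: S(3,0) = 111.8490; S(3,1) = 65.2523; S(3,2) = 38.0680; S(3,3) = 22.2087
Terminal payoffs V(N, i) = max(S_T - K, 0):
  V(3,0) = 59.258971; V(3,1) = 12.662329; V(3,2) = 0.000000; V(3,3) = 0.000000
Backward induction: V(k, i) = exp(-r*dt) * [p * V(k+1, i) + (1-p) * V(k+1, i+1)].
  V(2,0) = exp(-r*dt) * [p*59.258971 + (1-p)*12.662329] = 34.767871
  V(2,1) = exp(-r*dt) * [p*12.662329 + (1-p)*0.000000] = 6.133127
  V(2,2) = exp(-r*dt) * [p*0.000000 + (1-p)*0.000000] = 0.000000
  V(1,0) = exp(-r*dt) * [p*34.767871 + (1-p)*6.133127] = 19.777905
  V(1,1) = exp(-r*dt) * [p*6.133127 + (1-p)*0.000000] = 2.970642
  V(0,0) = exp(-r*dt) * [p*19.777905 + (1-p)*2.970642] = 11.002550


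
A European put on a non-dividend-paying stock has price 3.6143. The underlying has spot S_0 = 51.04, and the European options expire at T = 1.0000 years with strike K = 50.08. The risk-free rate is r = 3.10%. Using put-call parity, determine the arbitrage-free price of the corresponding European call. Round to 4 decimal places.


Answer: Call price = 6.1030

Derivation:
Put-call parity: C - P = S_0 * exp(-qT) - K * exp(-rT).
S_0 * exp(-qT) = 51.0400 * 1.00000000 = 51.04000000
K * exp(-rT) = 50.0800 * 0.96947557 = 48.55133670
C = P + S*exp(-qT) - K*exp(-rT)
C = 3.6143 + 51.04000000 - 48.55133670 = 6.1030


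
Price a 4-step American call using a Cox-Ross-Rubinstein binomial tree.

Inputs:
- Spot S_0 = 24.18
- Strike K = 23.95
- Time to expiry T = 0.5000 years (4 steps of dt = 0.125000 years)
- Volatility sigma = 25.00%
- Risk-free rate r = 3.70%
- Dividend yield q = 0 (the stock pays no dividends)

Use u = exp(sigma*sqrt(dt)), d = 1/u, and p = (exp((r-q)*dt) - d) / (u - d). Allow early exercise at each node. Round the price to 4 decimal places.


dt = T/N = 0.125000
u = exp(sigma*sqrt(dt)) = 1.092412; d = 1/u = 0.915405
p = (exp((r-q)*dt) - d) / (u - d) = 0.504107
Discount per step: exp(-r*dt) = 0.995386
Stock lattice S(k, i) with i counting down-moves:
  k=0: S(0,0) = 24.1800
  k=1: S(1,0) = 26.4145; S(1,1) = 22.1345
  k=2: S(2,0) = 28.8556; S(2,1) = 24.1800; S(2,2) = 20.2620
  k=3: S(3,0) = 31.5222; S(3,1) = 26.4145; S(3,2) = 22.1345; S(3,3) = 18.5480
  k=4: S(4,0) = 34.4352; S(4,1) = 28.8556; S(4,2) = 24.1800; S(4,3) = 20.2620; S(4,4) = 16.9789
Terminal payoffs V(N, i) = max(S_T - K, 0):
  V(4,0) = 10.485198; V(4,1) = 4.905556; V(4,2) = 0.230000; V(4,3) = 0.000000; V(4,4) = 0.000000
Backward induction: V(k, i) = exp(-r*dt) * [p * V(k+1, i) + (1-p) * V(k+1, i+1)]; then take max(V_cont, immediate exercise) for American.
  V(3,0) = exp(-r*dt) * [p*10.485198 + (1-p)*4.905556] = 7.682676; exercise = 7.572163; V(3,0) = max -> 7.682676
  V(3,1) = exp(-r*dt) * [p*4.905556 + (1-p)*0.230000] = 2.575042; exercise = 2.464529; V(3,1) = max -> 2.575042
  V(3,2) = exp(-r*dt) * [p*0.230000 + (1-p)*0.000000] = 0.115410; exercise = 0.000000; V(3,2) = max -> 0.115410
  V(3,3) = exp(-r*dt) * [p*0.000000 + (1-p)*0.000000] = 0.000000; exercise = 0.000000; V(3,3) = max -> 0.000000
  V(2,0) = exp(-r*dt) * [p*7.682676 + (1-p)*2.575042] = 5.126072; exercise = 4.905556; V(2,0) = max -> 5.126072
  V(2,1) = exp(-r*dt) * [p*2.575042 + (1-p)*0.115410] = 1.349073; exercise = 0.230000; V(2,1) = max -> 1.349073
  V(2,2) = exp(-r*dt) * [p*0.115410 + (1-p)*0.000000] = 0.057910; exercise = 0.000000; V(2,2) = max -> 0.057910
  V(1,0) = exp(-r*dt) * [p*5.126072 + (1-p)*1.349073] = 3.238072; exercise = 2.464529; V(1,0) = max -> 3.238072
  V(1,1) = exp(-r*dt) * [p*1.349073 + (1-p)*0.057910] = 0.705523; exercise = 0.000000; V(1,1) = max -> 0.705523
  V(0,0) = exp(-r*dt) * [p*3.238072 + (1-p)*0.705523] = 1.973052; exercise = 0.230000; V(0,0) = max -> 1.973052

Answer: Price = V(0,0) = 1.9731


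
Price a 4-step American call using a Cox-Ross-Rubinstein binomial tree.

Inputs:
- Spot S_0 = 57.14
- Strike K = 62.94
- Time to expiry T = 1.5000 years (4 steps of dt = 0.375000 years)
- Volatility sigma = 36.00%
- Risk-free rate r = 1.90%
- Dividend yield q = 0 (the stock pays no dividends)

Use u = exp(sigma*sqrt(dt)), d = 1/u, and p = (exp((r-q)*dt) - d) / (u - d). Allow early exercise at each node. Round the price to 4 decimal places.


Answer: Price = V(0,0) = 8.6150

Derivation:
dt = T/N = 0.375000
u = exp(sigma*sqrt(dt)) = 1.246643; d = 1/u = 0.802154
p = (exp((r-q)*dt) - d) / (u - d) = 0.461196
Discount per step: exp(-r*dt) = 0.992900
Stock lattice S(k, i) with i counting down-moves:
  k=0: S(0,0) = 57.1400
  k=1: S(1,0) = 71.2332; S(1,1) = 45.8351
  k=2: S(2,0) = 88.8023; S(2,1) = 57.1400; S(2,2) = 36.7668
  k=3: S(3,0) = 110.7047; S(3,1) = 71.2332; S(3,2) = 45.8351; S(3,3) = 29.4927
  k=4: S(4,0) = 138.0092; S(4,1) = 88.8023; S(4,2) = 57.1400; S(4,3) = 36.7668; S(4,4) = 23.6577
Terminal payoffs V(N, i) = max(S_T - K, 0):
  V(4,0) = 75.069249; V(4,1) = 25.862300; V(4,2) = 0.000000; V(4,3) = 0.000000; V(4,4) = 0.000000
Backward induction: V(k, i) = exp(-r*dt) * [p * V(k+1, i) + (1-p) * V(k+1, i+1)]; then take max(V_cont, immediate exercise) for American.
  V(3,0) = exp(-r*dt) * [p*75.069249 + (1-p)*25.862300] = 48.211590; exercise = 47.764737; V(3,0) = max -> 48.211590
  V(3,1) = exp(-r*dt) * [p*25.862300 + (1-p)*0.000000] = 11.842895; exercise = 8.293162; V(3,1) = max -> 11.842895
  V(3,2) = exp(-r*dt) * [p*0.000000 + (1-p)*0.000000] = 0.000000; exercise = 0.000000; V(3,2) = max -> 0.000000
  V(3,3) = exp(-r*dt) * [p*0.000000 + (1-p)*0.000000] = 0.000000; exercise = 0.000000; V(3,3) = max -> 0.000000
  V(2,0) = exp(-r*dt) * [p*48.211590 + (1-p)*11.842895] = 28.412810; exercise = 25.862300; V(2,0) = max -> 28.412810
  V(2,1) = exp(-r*dt) * [p*11.842895 + (1-p)*0.000000] = 5.423113; exercise = 0.000000; V(2,1) = max -> 5.423113
  V(2,2) = exp(-r*dt) * [p*0.000000 + (1-p)*0.000000] = 0.000000; exercise = 0.000000; V(2,2) = max -> 0.000000
  V(1,0) = exp(-r*dt) * [p*28.412810 + (1-p)*5.423113] = 15.912080; exercise = 8.293162; V(1,0) = max -> 15.912080
  V(1,1) = exp(-r*dt) * [p*5.423113 + (1-p)*0.000000] = 2.483358; exercise = 0.000000; V(1,1) = max -> 2.483358
  V(0,0) = exp(-r*dt) * [p*15.912080 + (1-p)*2.483358] = 8.615023; exercise = 0.000000; V(0,0) = max -> 8.615023


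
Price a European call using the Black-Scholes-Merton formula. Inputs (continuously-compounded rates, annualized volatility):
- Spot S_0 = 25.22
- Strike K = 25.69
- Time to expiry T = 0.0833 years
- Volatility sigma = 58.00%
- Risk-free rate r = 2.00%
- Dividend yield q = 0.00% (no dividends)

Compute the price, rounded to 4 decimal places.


d1 = (ln(S/K) + (r - q + 0.5*sigma^2) * T) / (sigma * sqrt(T)) = -0.01665145
d2 = d1 - sigma * sqrt(T) = -0.18404954
exp(-rT) = 0.99833539; exp(-qT) = 1.00000000
C = S_0 * exp(-qT) * N(d1) - K * exp(-rT) * N(d2)
N(d1) = 0.49335734; N(d2) = 0.42698730
C = 25.2200 * 1.00000000 * 0.49335734 - 25.6900 * 0.99833539 * 0.42698730 = 1.4914

Answer: Price = 1.4914


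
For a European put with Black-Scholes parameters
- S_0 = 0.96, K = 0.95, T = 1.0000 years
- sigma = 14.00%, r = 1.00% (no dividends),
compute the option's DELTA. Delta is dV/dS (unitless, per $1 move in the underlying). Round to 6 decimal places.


d1 = 0.2162235705; d2 = 0.0762235705
phi(d1) = 0.3897246365; exp(-qT) = 1.0000000000; exp(-rT) = 0.9900498337
N(-d1) = 0.4144067408
Delta = -exp(-qT) * N(-d1) = -1.0000000000 * 0.4144067408 = -0.414407

Answer: Delta = -0.414407


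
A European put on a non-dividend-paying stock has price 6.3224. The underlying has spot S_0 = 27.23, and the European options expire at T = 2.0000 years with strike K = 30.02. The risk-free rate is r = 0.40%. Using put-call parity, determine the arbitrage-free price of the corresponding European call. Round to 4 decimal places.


Put-call parity: C - P = S_0 * exp(-qT) - K * exp(-rT).
S_0 * exp(-qT) = 27.2300 * 1.00000000 = 27.23000000
K * exp(-rT) = 30.0200 * 0.99203191 = 29.78079808
C = P + S*exp(-qT) - K*exp(-rT)
C = 6.3224 + 27.23000000 - 29.78079808 = 3.7716

Answer: Call price = 3.7716


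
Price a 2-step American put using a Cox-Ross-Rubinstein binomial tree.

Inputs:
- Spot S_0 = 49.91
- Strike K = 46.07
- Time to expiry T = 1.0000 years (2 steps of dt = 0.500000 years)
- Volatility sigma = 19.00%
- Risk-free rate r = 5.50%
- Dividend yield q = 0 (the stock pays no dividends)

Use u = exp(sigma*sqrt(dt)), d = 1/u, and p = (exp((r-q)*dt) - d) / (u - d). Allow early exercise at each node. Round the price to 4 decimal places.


dt = T/N = 0.500000
u = exp(sigma*sqrt(dt)) = 1.143793; d = 1/u = 0.874284
p = (exp((r-q)*dt) - d) / (u - d) = 0.569916
Discount per step: exp(-r*dt) = 0.972875
Stock lattice S(k, i) with i counting down-moves:
  k=0: S(0,0) = 49.9100
  k=1: S(1,0) = 57.0867; S(1,1) = 43.6355
  k=2: S(2,0) = 65.2954; S(2,1) = 49.9100; S(2,2) = 38.1498
Terminal payoffs V(N, i) = max(K - S_T, 0):
  V(2,0) = 0.000000; V(2,1) = 0.000000; V(2,2) = 7.920189
Backward induction: V(k, i) = exp(-r*dt) * [p * V(k+1, i) + (1-p) * V(k+1, i+1)]; then take max(V_cont, immediate exercise) for American.
  V(1,0) = exp(-r*dt) * [p*0.000000 + (1-p)*0.000000] = 0.000000; exercise = 0.000000; V(1,0) = max -> 0.000000
  V(1,1) = exp(-r*dt) * [p*0.000000 + (1-p)*7.920189] = 3.313948; exercise = 2.434498; V(1,1) = max -> 3.313948
  V(0,0) = exp(-r*dt) * [p*0.000000 + (1-p)*3.313948] = 1.386615; exercise = 0.000000; V(0,0) = max -> 1.386615

Answer: Price = V(0,0) = 1.3866


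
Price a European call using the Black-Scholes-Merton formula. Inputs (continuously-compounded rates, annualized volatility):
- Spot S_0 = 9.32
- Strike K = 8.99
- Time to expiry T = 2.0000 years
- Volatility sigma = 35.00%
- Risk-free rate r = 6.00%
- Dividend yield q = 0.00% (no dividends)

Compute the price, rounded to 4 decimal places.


d1 = (ln(S/K) + (r - q + 0.5*sigma^2) * T) / (sigma * sqrt(T)) = 0.56275554
d2 = d1 - sigma * sqrt(T) = 0.06778079
exp(-rT) = 0.88692044; exp(-qT) = 1.00000000
C = S_0 * exp(-qT) * N(d1) - K * exp(-rT) * N(d2)
N(d1) = 0.71319932; N(d2) = 0.52701993
C = 9.3200 * 1.00000000 * 0.71319932 - 8.9900 * 0.88692044 * 0.52701993 = 2.4449

Answer: Price = 2.4449


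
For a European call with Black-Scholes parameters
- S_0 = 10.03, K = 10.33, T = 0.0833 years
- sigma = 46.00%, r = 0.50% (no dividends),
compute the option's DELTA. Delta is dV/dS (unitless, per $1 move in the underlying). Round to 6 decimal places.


Answer: Delta = 0.439410

Derivation:
d1 = -0.1524663386; d2 = -0.2852303398
phi(d1) = 0.3943322206; exp(-qT) = 1.0000000000; exp(-rT) = 0.9995835867
N(d1) = 0.4394095689
Delta = exp(-qT) * N(d1) = 1.0000000000 * 0.4394095689 = 0.439410


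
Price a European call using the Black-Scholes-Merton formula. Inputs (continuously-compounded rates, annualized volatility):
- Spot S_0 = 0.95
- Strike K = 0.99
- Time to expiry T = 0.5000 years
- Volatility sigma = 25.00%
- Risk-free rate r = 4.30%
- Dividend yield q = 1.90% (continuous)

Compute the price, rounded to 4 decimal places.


Answer: Price = 0.0542

Derivation:
d1 = (ln(S/K) + (r - q + 0.5*sigma^2) * T) / (sigma * sqrt(T)) = -0.07703481
d2 = d1 - sigma * sqrt(T) = -0.25381150
exp(-rT) = 0.97872948; exp(-qT) = 0.99054498
C = S_0 * exp(-qT) * N(d1) - K * exp(-rT) * N(d2)
N(d1) = 0.46929793; N(d2) = 0.39982059
C = 0.9500 * 0.99054498 * 0.46929793 - 0.9900 * 0.97872948 * 0.39982059 = 0.0542


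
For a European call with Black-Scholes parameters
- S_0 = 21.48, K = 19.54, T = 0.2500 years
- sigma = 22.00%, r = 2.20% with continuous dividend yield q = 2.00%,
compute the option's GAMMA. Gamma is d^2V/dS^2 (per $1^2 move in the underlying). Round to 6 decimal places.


Answer: Gamma = 0.110024

Derivation:
d1 = 0.9200783911; d2 = 0.8100783911
phi(d1) = 0.2612674572; exp(-qT) = 0.9950124792; exp(-rT) = 0.9945150973
Gamma = exp(-qT) * phi(d1) / (S * sigma * sqrt(T)) = 0.9950124792 * 0.2612674572 / (21.4800 * 0.2200 * 0.5000000000) = 0.110024


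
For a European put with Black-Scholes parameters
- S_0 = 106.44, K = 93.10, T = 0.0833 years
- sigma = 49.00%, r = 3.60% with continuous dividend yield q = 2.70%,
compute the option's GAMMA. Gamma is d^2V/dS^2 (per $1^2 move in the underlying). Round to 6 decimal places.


d1 = 1.0228719146; d2 = 0.8814493916
phi(d1) = 0.2364373502; exp(-qT) = 0.9977534273; exp(-rT) = 0.9970056919
Gamma = exp(-qT) * phi(d1) / (S * sigma * sqrt(T)) = 0.9977534273 * 0.2364373502 / (106.4400 * 0.4900 * 0.2886173938) = 0.015672

Answer: Gamma = 0.015672


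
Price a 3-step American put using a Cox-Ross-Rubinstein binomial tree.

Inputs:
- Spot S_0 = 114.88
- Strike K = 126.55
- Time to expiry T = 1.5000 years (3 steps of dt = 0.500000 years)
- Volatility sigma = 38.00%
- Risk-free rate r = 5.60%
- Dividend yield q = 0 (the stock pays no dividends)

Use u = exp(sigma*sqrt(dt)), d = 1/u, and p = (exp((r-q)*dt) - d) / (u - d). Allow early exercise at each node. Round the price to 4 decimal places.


dt = T/N = 0.500000
u = exp(sigma*sqrt(dt)) = 1.308263; d = 1/u = 0.764372
p = (exp((r-q)*dt) - d) / (u - d) = 0.485435
Discount per step: exp(-r*dt) = 0.972388
Stock lattice S(k, i) with i counting down-moves:
  k=0: S(0,0) = 114.8800
  k=1: S(1,0) = 150.2933; S(1,1) = 87.8111
  k=2: S(2,0) = 196.6232; S(2,1) = 114.8800; S(2,2) = 67.1203
  k=3: S(3,0) = 257.2349; S(3,1) = 150.2933; S(3,2) = 87.8111; S(3,3) = 51.3049
Terminal payoffs V(N, i) = max(K - S_T, 0):
  V(3,0) = 0.000000; V(3,1) = 0.000000; V(3,2) = 38.738934; V(3,3) = 75.245094
Backward induction: V(k, i) = exp(-r*dt) * [p * V(k+1, i) + (1-p) * V(k+1, i+1)]; then take max(V_cont, immediate exercise) for American.
  V(2,0) = exp(-r*dt) * [p*0.000000 + (1-p)*0.000000] = 0.000000; exercise = 0.000000; V(2,0) = max -> 0.000000
  V(2,1) = exp(-r*dt) * [p*0.000000 + (1-p)*38.738934] = 19.383316; exercise = 11.670000; V(2,1) = max -> 19.383316
  V(2,2) = exp(-r*dt) * [p*38.738934 + (1-p)*75.245094] = 55.935420; exercise = 59.429672; V(2,2) = max -> 59.429672
  V(1,0) = exp(-r*dt) * [p*0.000000 + (1-p)*19.383316] = 9.698587; exercise = 0.000000; V(1,0) = max -> 9.698587
  V(1,1) = exp(-r*dt) * [p*19.383316 + (1-p)*59.429672] = 38.885605; exercise = 38.738934; V(1,1) = max -> 38.885605
  V(0,0) = exp(-r*dt) * [p*9.698587 + (1-p)*38.885605] = 24.034737; exercise = 11.670000; V(0,0) = max -> 24.034737

Answer: Price = V(0,0) = 24.0347


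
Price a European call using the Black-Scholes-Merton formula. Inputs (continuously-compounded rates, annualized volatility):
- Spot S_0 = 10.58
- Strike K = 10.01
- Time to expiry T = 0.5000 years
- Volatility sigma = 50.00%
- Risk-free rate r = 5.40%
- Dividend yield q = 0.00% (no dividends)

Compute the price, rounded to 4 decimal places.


d1 = (ln(S/K) + (r - q + 0.5*sigma^2) * T) / (sigma * sqrt(T)) = 0.40978488
d2 = d1 - sigma * sqrt(T) = 0.05623149
exp(-rT) = 0.97336124; exp(-qT) = 1.00000000
C = S_0 * exp(-qT) * N(d1) - K * exp(-rT) * N(d2)
N(d1) = 0.65901812; N(d2) = 0.52242130
C = 10.5800 * 1.00000000 * 0.65901812 - 10.0100 * 0.97336124 * 0.52242130 = 1.8823

Answer: Price = 1.8823


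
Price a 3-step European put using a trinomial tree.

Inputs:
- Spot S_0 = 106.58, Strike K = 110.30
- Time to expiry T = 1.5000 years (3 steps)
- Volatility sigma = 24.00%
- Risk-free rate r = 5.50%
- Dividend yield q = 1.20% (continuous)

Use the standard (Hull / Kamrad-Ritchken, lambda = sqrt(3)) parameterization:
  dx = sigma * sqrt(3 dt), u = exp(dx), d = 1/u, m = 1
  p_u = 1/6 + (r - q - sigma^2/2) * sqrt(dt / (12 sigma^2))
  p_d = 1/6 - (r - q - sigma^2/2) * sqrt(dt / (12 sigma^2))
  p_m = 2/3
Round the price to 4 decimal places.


dt = T/N = 0.500000; dx = sigma*sqrt(3*dt) = 0.293939
u = exp(dx) = 1.341702; d = 1/u = 0.745322
p_u = 0.178744, p_m = 0.666667, p_d = 0.154589
Discount per step: exp(-r*dt) = 0.972875
Stock lattice S(k, j) with j the centered position index:
  k=0: S(0,+0) = 106.5800
  k=1: S(1,-1) = 79.4364; S(1,+0) = 106.5800; S(1,+1) = 142.9986
  k=2: S(2,-2) = 59.2057; S(2,-1) = 79.4364; S(2,+0) = 106.5800; S(2,+1) = 142.9986; S(2,+2) = 191.8614
  k=3: S(3,-3) = 44.1273; S(3,-2) = 59.2057; S(3,-1) = 79.4364; S(3,+0) = 106.5800; S(3,+1) = 142.9986; S(3,+2) = 191.8614; S(3,+3) = 257.4208
Terminal payoffs V(N, j) = max(K - S_T, 0):
  V(3,-3) = 66.172659; V(3,-2) = 51.094269; V(3,-1) = 30.863568; V(3,+0) = 3.720000; V(3,+1) = 0.000000; V(3,+2) = 0.000000; V(3,+3) = 0.000000
Backward induction: V(k, j) = exp(-r*dt) * [p_u * V(k+1, j+1) + p_m * V(k+1, j) + p_d * V(k+1, j-1)]
  V(2,-2) = exp(-r*dt) * [p_u*30.863568 + p_m*51.094269 + p_d*66.172659] = 48.458023
  V(2,-1) = exp(-r*dt) * [p_u*3.720000 + p_m*30.863568 + p_d*51.094269] = 28.348856
  V(2,+0) = exp(-r*dt) * [p_u*0.000000 + p_m*3.720000 + p_d*30.863568] = 7.054487
  V(2,+1) = exp(-r*dt) * [p_u*0.000000 + p_m*0.000000 + p_d*3.720000] = 0.559473
  V(2,+2) = exp(-r*dt) * [p_u*0.000000 + p_m*0.000000 + p_d*0.000000] = 0.000000
  V(1,-1) = exp(-r*dt) * [p_u*7.054487 + p_m*28.348856 + p_d*48.458023] = 26.901228
  V(1,+0) = exp(-r*dt) * [p_u*0.559473 + p_m*7.054487 + p_d*28.348856] = 8.936267
  V(1,+1) = exp(-r*dt) * [p_u*0.000000 + p_m*0.559473 + p_d*7.054487] = 1.423832
  V(0,+0) = exp(-r*dt) * [p_u*1.423832 + p_m*8.936267 + p_d*26.901228] = 10.089348

Answer: Price = V(0,0) = 10.0893


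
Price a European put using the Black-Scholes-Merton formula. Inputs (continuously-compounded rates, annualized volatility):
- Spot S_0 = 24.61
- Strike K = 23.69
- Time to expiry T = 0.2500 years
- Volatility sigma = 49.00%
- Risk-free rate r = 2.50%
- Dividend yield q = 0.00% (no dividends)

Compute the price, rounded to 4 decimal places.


Answer: Price = 1.8517

Derivation:
d1 = (ln(S/K) + (r - q + 0.5*sigma^2) * T) / (sigma * sqrt(T)) = 0.30351978
d2 = d1 - sigma * sqrt(T) = 0.05851978
exp(-rT) = 0.99376949; exp(-qT) = 1.00000000
P = K * exp(-rT) * N(-d2) - S_0 * exp(-qT) * N(-d1)
N(-d1) = 0.38074689; N(-d2) = 0.47666730
P = 23.6900 * 0.99376949 * 0.47666730 - 24.6100 * 1.00000000 * 0.38074689 = 1.8517


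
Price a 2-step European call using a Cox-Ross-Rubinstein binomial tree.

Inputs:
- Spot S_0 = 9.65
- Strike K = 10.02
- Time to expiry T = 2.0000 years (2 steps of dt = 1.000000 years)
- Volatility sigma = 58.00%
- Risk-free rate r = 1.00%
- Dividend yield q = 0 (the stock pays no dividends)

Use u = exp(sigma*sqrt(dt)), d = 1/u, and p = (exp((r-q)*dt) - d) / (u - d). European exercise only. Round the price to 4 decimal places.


dt = T/N = 1.000000
u = exp(sigma*sqrt(dt)) = 1.786038; d = 1/u = 0.559898
p = (exp((r-q)*dt) - d) / (u - d) = 0.367129
Discount per step: exp(-r*dt) = 0.990050
Stock lattice S(k, i) with i counting down-moves:
  k=0: S(0,0) = 9.6500
  k=1: S(1,0) = 17.2353; S(1,1) = 5.4030
  k=2: S(2,0) = 30.7829; S(2,1) = 9.6500; S(2,2) = 3.0251
Terminal payoffs V(N, i) = max(S_T - K, 0):
  V(2,0) = 20.762856; V(2,1) = 0.000000; V(2,2) = 0.000000
Backward induction: V(k, i) = exp(-r*dt) * [p * V(k+1, i) + (1-p) * V(k+1, i+1)].
  V(1,0) = exp(-r*dt) * [p*20.762856 + (1-p)*0.000000] = 7.546804
  V(1,1) = exp(-r*dt) * [p*0.000000 + (1-p)*0.000000] = 0.000000
  V(0,0) = exp(-r*dt) * [p*7.546804 + (1-p)*0.000000] = 2.743083

Answer: Price = V(0,0) = 2.7431
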